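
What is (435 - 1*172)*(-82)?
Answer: -21566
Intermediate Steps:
(435 - 1*172)*(-82) = (435 - 172)*(-82) = 263*(-82) = -21566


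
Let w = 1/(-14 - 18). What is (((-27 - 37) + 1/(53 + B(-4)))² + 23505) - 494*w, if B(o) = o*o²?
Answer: 53487967/1936 ≈ 27628.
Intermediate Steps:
B(o) = o³
w = -1/32 (w = 1/(-32) = -1/32 ≈ -0.031250)
(((-27 - 37) + 1/(53 + B(-4)))² + 23505) - 494*w = (((-27 - 37) + 1/(53 + (-4)³))² + 23505) - 494*(-1/32) = ((-64 + 1/(53 - 64))² + 23505) + 247/16 = ((-64 + 1/(-11))² + 23505) + 247/16 = ((-64 - 1/11)² + 23505) + 247/16 = ((-705/11)² + 23505) + 247/16 = (497025/121 + 23505) + 247/16 = 3341130/121 + 247/16 = 53487967/1936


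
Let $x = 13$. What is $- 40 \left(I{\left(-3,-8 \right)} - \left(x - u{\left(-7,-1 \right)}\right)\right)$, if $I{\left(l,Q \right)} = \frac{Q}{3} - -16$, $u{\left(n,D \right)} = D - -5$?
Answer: $- \frac{520}{3} \approx -173.33$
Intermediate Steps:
$u{\left(n,D \right)} = 5 + D$ ($u{\left(n,D \right)} = D + 5 = 5 + D$)
$I{\left(l,Q \right)} = 16 + \frac{Q}{3}$ ($I{\left(l,Q \right)} = Q \frac{1}{3} + 16 = \frac{Q}{3} + 16 = 16 + \frac{Q}{3}$)
$- 40 \left(I{\left(-3,-8 \right)} - \left(x - u{\left(-7,-1 \right)}\right)\right) = - 40 \left(\left(16 + \frac{1}{3} \left(-8\right)\right) + \left(\left(5 - 1\right) - 13\right)\right) = - 40 \left(\left(16 - \frac{8}{3}\right) + \left(4 - 13\right)\right) = - 40 \left(\frac{40}{3} - 9\right) = \left(-40\right) \frac{13}{3} = - \frac{520}{3}$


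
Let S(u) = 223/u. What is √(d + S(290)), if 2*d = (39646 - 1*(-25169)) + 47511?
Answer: √4723372970/290 ≈ 236.99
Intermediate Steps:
d = 56163 (d = ((39646 - 1*(-25169)) + 47511)/2 = ((39646 + 25169) + 47511)/2 = (64815 + 47511)/2 = (½)*112326 = 56163)
√(d + S(290)) = √(56163 + 223/290) = √(16287493/290) = √4723372970/290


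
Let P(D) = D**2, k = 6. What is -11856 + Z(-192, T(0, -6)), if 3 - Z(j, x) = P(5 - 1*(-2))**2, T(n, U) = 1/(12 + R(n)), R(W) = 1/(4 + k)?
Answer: -14254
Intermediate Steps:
R(W) = 1/10 (R(W) = 1/(4 + 6) = 1/10)
T(n, U) = 10/121 (T(n, U) = 1/(12 + 1/10) = 1/(121/10) = 10/121)
Z(j, x) = -2398 (Z(j, x) = 3 - ((5 - 1*(-2))**2)**2 = 3 - ((5 + 2)**2)**2 = 3 - (7**2)**2 = 3 - 1*49**2 = 3 - 1*2401 = 3 - 2401 = -2398)
-11856 + Z(-192, T(0, -6)) = -11856 - 2398 = -14254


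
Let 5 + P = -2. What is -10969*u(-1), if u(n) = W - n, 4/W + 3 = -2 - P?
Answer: -32907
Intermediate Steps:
P = -7 (P = -5 - 2 = -7)
W = 2 (W = 4/(-3 + (-2 - 1*(-7))) = 4/(-3 + (-2 + 7)) = 4/(-3 + 5) = 4/2 = 4*(½) = 2)
u(n) = 2 - n
-10969*u(-1) = -10969*(2 - 1*(-1)) = -10969*(2 + 1) = -10969*3 = -32907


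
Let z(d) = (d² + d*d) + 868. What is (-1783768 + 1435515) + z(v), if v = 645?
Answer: 484665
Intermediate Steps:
z(d) = 868 + 2*d² (z(d) = (d² + d²) + 868 = 2*d² + 868 = 868 + 2*d²)
(-1783768 + 1435515) + z(v) = (-1783768 + 1435515) + (868 + 2*645²) = -348253 + (868 + 2*416025) = -348253 + (868 + 832050) = -348253 + 832918 = 484665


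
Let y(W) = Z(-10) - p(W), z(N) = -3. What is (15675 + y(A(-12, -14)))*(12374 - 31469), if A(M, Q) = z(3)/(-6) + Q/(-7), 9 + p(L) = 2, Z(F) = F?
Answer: -299256840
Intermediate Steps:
p(L) = -7 (p(L) = -9 + 2 = -7)
A(M, Q) = ½ - Q/7 (A(M, Q) = -3/(-6) + Q/(-7) = -3*(-⅙) + Q*(-⅐) = ½ - Q/7)
y(W) = -3 (y(W) = -10 - 1*(-7) = -10 + 7 = -3)
(15675 + y(A(-12, -14)))*(12374 - 31469) = (15675 - 3)*(12374 - 31469) = 15672*(-19095) = -299256840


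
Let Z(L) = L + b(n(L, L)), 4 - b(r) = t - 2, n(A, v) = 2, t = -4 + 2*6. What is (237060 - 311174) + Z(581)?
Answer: -73535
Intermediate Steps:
t = 8 (t = -4 + 12 = 8)
b(r) = -2 (b(r) = 4 - (8 - 2) = 4 - 1*6 = 4 - 6 = -2)
Z(L) = -2 + L (Z(L) = L - 2 = -2 + L)
(237060 - 311174) + Z(581) = (237060 - 311174) + (-2 + 581) = -74114 + 579 = -73535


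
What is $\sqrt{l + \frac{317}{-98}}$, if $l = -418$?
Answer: $\frac{i \sqrt{82562}}{14} \approx 20.524 i$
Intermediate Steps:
$\sqrt{l + \frac{317}{-98}} = \sqrt{-418 + \frac{317}{-98}} = \sqrt{-418 + 317 \left(- \frac{1}{98}\right)} = \sqrt{-418 - \frac{317}{98}} = \sqrt{- \frac{41281}{98}} = \frac{i \sqrt{82562}}{14}$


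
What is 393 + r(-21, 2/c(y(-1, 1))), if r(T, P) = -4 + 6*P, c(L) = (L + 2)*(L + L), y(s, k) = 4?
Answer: 1557/4 ≈ 389.25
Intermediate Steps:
c(L) = 2*L*(2 + L) (c(L) = (2 + L)*(2*L) = 2*L*(2 + L))
393 + r(-21, 2/c(y(-1, 1))) = 393 + (-4 + 6*(2/((2*4*(2 + 4))))) = 393 + (-4 + 6*(2/((2*4*6)))) = 393 + (-4 + 6*(2/48)) = 393 + (-4 + 6*(2*(1/48))) = 393 + (-4 + 6*(1/24)) = 393 + (-4 + ¼) = 393 - 15/4 = 1557/4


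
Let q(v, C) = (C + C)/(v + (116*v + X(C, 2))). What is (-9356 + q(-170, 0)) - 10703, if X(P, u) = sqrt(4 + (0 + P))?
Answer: -20059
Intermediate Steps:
X(P, u) = sqrt(4 + P)
q(v, C) = 2*C/(sqrt(4 + C) + 117*v) (q(v, C) = (C + C)/(v + (116*v + sqrt(4 + C))) = (2*C)/(v + (sqrt(4 + C) + 116*v)) = (2*C)/(sqrt(4 + C) + 117*v) = 2*C/(sqrt(4 + C) + 117*v))
(-9356 + q(-170, 0)) - 10703 = (-9356 + 2*0/(sqrt(4 + 0) + 117*(-170))) - 10703 = (-9356 + 2*0/(sqrt(4) - 19890)) - 10703 = (-9356 + 2*0/(2 - 19890)) - 10703 = (-9356 + 2*0/(-19888)) - 10703 = (-9356 + 2*0*(-1/19888)) - 10703 = (-9356 + 0) - 10703 = -9356 - 10703 = -20059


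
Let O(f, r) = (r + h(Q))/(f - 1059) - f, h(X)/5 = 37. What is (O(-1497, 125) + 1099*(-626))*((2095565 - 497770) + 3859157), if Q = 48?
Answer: -265971161695804/71 ≈ -3.7461e+12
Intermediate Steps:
h(X) = 185 (h(X) = 5*37 = 185)
O(f, r) = -f + (185 + r)/(-1059 + f) (O(f, r) = (r + 185)/(f - 1059) - f = (185 + r)/(-1059 + f) - f = -f + (185 + r)/(-1059 + f))
(O(-1497, 125) + 1099*(-626))*((2095565 - 497770) + 3859157) = ((185 + 125 - 1*(-1497)² + 1059*(-1497))/(-1059 - 1497) + 1099*(-626))*((2095565 - 497770) + 3859157) = ((185 + 125 - 1*2241009 - 1585323)/(-2556) - 687974)*(1597795 + 3859157) = (-(185 + 125 - 2241009 - 1585323)/2556 - 687974)*5456952 = (-1/2556*(-3826022) - 687974)*5456952 = (1913011/1278 - 687974)*5456952 = -877317761/1278*5456952 = -265971161695804/71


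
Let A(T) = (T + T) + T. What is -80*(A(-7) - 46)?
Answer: 5360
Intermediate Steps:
A(T) = 3*T (A(T) = 2*T + T = 3*T)
-80*(A(-7) - 46) = -80*(3*(-7) - 46) = -80*(-21 - 46) = -80*(-67) = 5360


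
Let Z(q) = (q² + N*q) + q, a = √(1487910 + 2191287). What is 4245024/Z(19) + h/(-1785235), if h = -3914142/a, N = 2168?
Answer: 1061256/10393 + 1304714*√3679197/2189410418765 ≈ 102.11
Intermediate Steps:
a = √3679197 ≈ 1918.1
h = -1304714*√3679197/1226399 (h = -3914142*√3679197/3679197 = -1304714*√3679197/1226399 ≈ -2040.6)
Z(q) = q² + 2169*q (Z(q) = (q² + 2168*q) + q = q² + 2169*q)
4245024/Z(19) + h/(-1785235) = 4245024/((19*(2169 + 19))) - 1304714*√3679197/1226399/(-1785235) = 4245024/((19*2188)) - 1304714*√3679197/1226399*(-1/1785235) = 4245024/41572 + 1304714*√3679197/2189410418765 = 4245024*(1/41572) + 1304714*√3679197/2189410418765 = 1061256/10393 + 1304714*√3679197/2189410418765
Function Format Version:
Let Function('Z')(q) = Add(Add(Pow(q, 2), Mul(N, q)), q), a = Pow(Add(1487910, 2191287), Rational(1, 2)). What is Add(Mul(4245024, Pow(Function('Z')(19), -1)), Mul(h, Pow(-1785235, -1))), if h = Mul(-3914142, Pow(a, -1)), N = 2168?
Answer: Add(Rational(1061256, 10393), Mul(Rational(1304714, 2189410418765), Pow(3679197, Rational(1, 2)))) ≈ 102.11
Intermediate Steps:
a = Pow(3679197, Rational(1, 2)) ≈ 1918.1
h = Mul(Rational(-1304714, 1226399), Pow(3679197, Rational(1, 2))) (h = Mul(-3914142, Pow(Pow(3679197, Rational(1, 2)), -1)) = Mul(-3914142, Mul(Rational(1, 3679197), Pow(3679197, Rational(1, 2)))) = Mul(Rational(-1304714, 1226399), Pow(3679197, Rational(1, 2))) ≈ -2040.6)
Function('Z')(q) = Add(Pow(q, 2), Mul(2169, q)) (Function('Z')(q) = Add(Add(Pow(q, 2), Mul(2168, q)), q) = Add(Pow(q, 2), Mul(2169, q)))
Add(Mul(4245024, Pow(Function('Z')(19), -1)), Mul(h, Pow(-1785235, -1))) = Add(Mul(4245024, Pow(Mul(19, Add(2169, 19)), -1)), Mul(Mul(Rational(-1304714, 1226399), Pow(3679197, Rational(1, 2))), Pow(-1785235, -1))) = Add(Mul(4245024, Pow(Mul(19, 2188), -1)), Mul(Mul(Rational(-1304714, 1226399), Pow(3679197, Rational(1, 2))), Rational(-1, 1785235))) = Add(Mul(4245024, Pow(41572, -1)), Mul(Rational(1304714, 2189410418765), Pow(3679197, Rational(1, 2)))) = Add(Mul(4245024, Rational(1, 41572)), Mul(Rational(1304714, 2189410418765), Pow(3679197, Rational(1, 2)))) = Add(Rational(1061256, 10393), Mul(Rational(1304714, 2189410418765), Pow(3679197, Rational(1, 2))))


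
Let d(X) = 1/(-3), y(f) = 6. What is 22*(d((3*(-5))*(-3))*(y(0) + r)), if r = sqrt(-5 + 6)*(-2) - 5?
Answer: 22/3 ≈ 7.3333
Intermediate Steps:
d(X) = -1/3
r = -7 (r = sqrt(1)*(-2) - 5 = 1*(-2) - 5 = -2 - 5 = -7)
22*(d((3*(-5))*(-3))*(y(0) + r)) = 22*(-(6 - 7)/3) = 22*(-1/3*(-1)) = 22*(1/3) = 22/3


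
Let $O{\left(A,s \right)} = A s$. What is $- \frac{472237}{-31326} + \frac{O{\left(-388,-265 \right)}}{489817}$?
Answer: $\frac{234530649949}{15344007342} \approx 15.285$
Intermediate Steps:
$- \frac{472237}{-31326} + \frac{O{\left(-388,-265 \right)}}{489817} = - \frac{472237}{-31326} + \frac{\left(-388\right) \left(-265\right)}{489817} = \left(-472237\right) \left(- \frac{1}{31326}\right) + 102820 \cdot \frac{1}{489817} = \frac{472237}{31326} + \frac{102820}{489817} = \frac{234530649949}{15344007342}$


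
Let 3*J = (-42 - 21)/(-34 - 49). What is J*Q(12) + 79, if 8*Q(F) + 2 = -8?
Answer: 26123/332 ≈ 78.684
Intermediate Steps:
J = 21/83 (J = ((-42 - 21)/(-34 - 49))/3 = (-63/(-83))/3 = (-63*(-1/83))/3 = (⅓)*(63/83) = 21/83 ≈ 0.25301)
Q(F) = -5/4 (Q(F) = -¼ + (⅛)*(-8) = -¼ - 1 = -5/4)
J*Q(12) + 79 = (21/83)*(-5/4) + 79 = -105/332 + 79 = 26123/332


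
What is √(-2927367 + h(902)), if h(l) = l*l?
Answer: I*√2113763 ≈ 1453.9*I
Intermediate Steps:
h(l) = l²
√(-2927367 + h(902)) = √(-2927367 + 902²) = √(-2927367 + 813604) = √(-2113763) = I*√2113763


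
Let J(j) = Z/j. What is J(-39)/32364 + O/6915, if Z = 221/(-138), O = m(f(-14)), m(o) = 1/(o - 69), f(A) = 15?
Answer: -43523/30883994280 ≈ -1.4092e-6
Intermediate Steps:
m(o) = 1/(-69 + o)
O = -1/54 (O = 1/(-69 + 15) = 1/(-54) = -1/54 ≈ -0.018519)
Z = -221/138 (Z = 221*(-1/138) = -221/138 ≈ -1.6014)
J(j) = -221/(138*j)
J(-39)/32364 + O/6915 = -221/138/(-39)/32364 - 1/54/6915 = -221/138*(-1/39)*(1/32364) - 1/54*1/6915 = (17/414)*(1/32364) - 1/373410 = 17/13398696 - 1/373410 = -43523/30883994280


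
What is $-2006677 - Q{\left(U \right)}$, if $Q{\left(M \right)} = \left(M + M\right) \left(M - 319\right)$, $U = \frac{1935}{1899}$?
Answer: $- \frac{89310416297}{44521} \approx -2.006 \cdot 10^{6}$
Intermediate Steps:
$U = \frac{215}{211}$ ($U = 1935 \cdot \frac{1}{1899} = \frac{215}{211} \approx 1.019$)
$Q{\left(M \right)} = 2 M \left(-319 + M\right)$
$-2006677 - Q{\left(U \right)} = -2006677 - 2 \cdot \frac{215}{211} \left(-319 + \frac{215}{211}\right) = -2006677 - 2 \cdot \frac{215}{211} \left(- \frac{67094}{211}\right) = -2006677 - - \frac{28850420}{44521} = -2006677 + \frac{28850420}{44521} = - \frac{89310416297}{44521}$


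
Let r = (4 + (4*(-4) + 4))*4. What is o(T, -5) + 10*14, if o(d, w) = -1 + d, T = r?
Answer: 107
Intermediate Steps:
r = -32 (r = (4 + (-16 + 4))*4 = (4 - 12)*4 = -8*4 = -32)
T = -32
o(T, -5) + 10*14 = (-1 - 32) + 10*14 = -33 + 140 = 107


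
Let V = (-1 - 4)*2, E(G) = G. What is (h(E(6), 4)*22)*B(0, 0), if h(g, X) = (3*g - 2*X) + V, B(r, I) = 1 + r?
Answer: 0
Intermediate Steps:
V = -10 (V = -5*2 = -10)
h(g, X) = -10 - 2*X + 3*g (h(g, X) = (3*g - 2*X) - 10 = (-2*X + 3*g) - 10 = -10 - 2*X + 3*g)
(h(E(6), 4)*22)*B(0, 0) = ((-10 - 2*4 + 3*6)*22)*(1 + 0) = ((-10 - 8 + 18)*22)*1 = (0*22)*1 = 0*1 = 0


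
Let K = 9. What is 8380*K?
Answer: 75420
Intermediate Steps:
8380*K = 8380*9 = 75420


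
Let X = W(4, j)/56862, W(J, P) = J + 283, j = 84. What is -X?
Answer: -287/56862 ≈ -0.0050473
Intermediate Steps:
W(J, P) = 283 + J
X = 287/56862 (X = (283 + 4)/56862 = 287*(1/56862) = 287/56862 ≈ 0.0050473)
-X = -1*287/56862 = -287/56862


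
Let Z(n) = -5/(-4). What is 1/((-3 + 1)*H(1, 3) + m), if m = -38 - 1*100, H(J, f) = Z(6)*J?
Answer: -2/281 ≈ -0.0071174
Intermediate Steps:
Z(n) = 5/4 (Z(n) = -5*(-1/4) = 5/4)
H(J, f) = 5*J/4
m = -138 (m = -38 - 100 = -138)
1/((-3 + 1)*H(1, 3) + m) = 1/((-3 + 1)*((5/4)*1) - 138) = 1/(-2*5/4 - 138) = 1/(-5/2 - 138) = 1/(-281/2) = -2/281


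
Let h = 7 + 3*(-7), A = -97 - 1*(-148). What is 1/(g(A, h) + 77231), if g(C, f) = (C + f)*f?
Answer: 1/76713 ≈ 1.3036e-5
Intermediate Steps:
A = 51 (A = -97 + 148 = 51)
h = -14 (h = 7 - 21 = -14)
g(C, f) = f*(C + f)
1/(g(A, h) + 77231) = 1/(-14*(51 - 14) + 77231) = 1/(-14*37 + 77231) = 1/(-518 + 77231) = 1/76713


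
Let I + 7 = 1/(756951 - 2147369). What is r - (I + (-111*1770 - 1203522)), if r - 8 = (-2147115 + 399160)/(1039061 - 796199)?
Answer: 118187877053105471/84419924079 ≈ 1.4000e+6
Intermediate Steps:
r = 194941/242862 (r = 8 + (-2147115 + 399160)/(1039061 - 796199) = 8 - 1747955/242862 = 194941/242862 ≈ 0.80268)
I = -9732927/1390418 (I = -7 + 1/(756951 - 2147369) = -7 + 1/(-1390418) = -7 - 1/1390418 = -9732927/1390418 ≈ -7.0000)
r - (I + (-111*1770 - 1203522)) = 194941/242862 - (-9732927/1390418 + (-111*1770 - 1203522)) = 194941/242862 - (-9732927/1390418 + (-196470 - 1203522)) = 194941/242862 - (-9732927/1390418 - 1399992) = 194941/242862 - 1*(-1946583809583/1390418) = 194941/242862 + 1946583809583/1390418 = 118187877053105471/84419924079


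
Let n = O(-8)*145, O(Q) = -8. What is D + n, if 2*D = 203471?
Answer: 201151/2 ≈ 1.0058e+5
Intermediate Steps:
D = 203471/2 (D = (½)*203471 = 203471/2 ≈ 1.0174e+5)
n = -1160 (n = -8*145 = -1160)
D + n = 203471/2 - 1160 = 201151/2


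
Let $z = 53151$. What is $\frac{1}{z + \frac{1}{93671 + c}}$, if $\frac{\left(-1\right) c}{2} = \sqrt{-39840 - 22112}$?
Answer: $\frac{233186832401035}{12394113331436764946} - \frac{88 i \sqrt{2}}{6197056665718382473} \approx 1.8814 \cdot 10^{-5} - 2.0082 \cdot 10^{-17} i$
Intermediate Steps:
$c = - 352 i \sqrt{2}$ ($c = - 2 \sqrt{-39840 - 22112} = - 2 \sqrt{-61952} = - 2 \cdot 176 i \sqrt{2} = - 352 i \sqrt{2} \approx - 497.8 i$)
$\frac{1}{z + \frac{1}{93671 + c}} = \frac{1}{53151 + \frac{1}{93671 - 352 i \sqrt{2}}}$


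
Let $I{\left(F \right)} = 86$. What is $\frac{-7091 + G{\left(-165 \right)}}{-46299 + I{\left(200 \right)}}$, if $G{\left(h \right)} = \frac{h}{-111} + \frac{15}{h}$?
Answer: $\frac{2885469}{18808691} \approx 0.15341$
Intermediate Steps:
$G{\left(h \right)} = \frac{15}{h} - \frac{h}{111}$ ($G{\left(h \right)} = h \left(- \frac{1}{111}\right) + \frac{15}{h} = - \frac{h}{111} + \frac{15}{h} = \frac{15}{h} - \frac{h}{111}$)
$\frac{-7091 + G{\left(-165 \right)}}{-46299 + I{\left(200 \right)}} = \frac{-7091 + \left(\frac{15}{-165} - - \frac{55}{37}\right)}{-46299 + 86} = \frac{-7091 + \left(15 \left(- \frac{1}{165}\right) + \frac{55}{37}\right)}{-46213} = \left(-7091 + \left(- \frac{1}{11} + \frac{55}{37}\right)\right) \left(- \frac{1}{46213}\right) = \left(-7091 + \frac{568}{407}\right) \left(- \frac{1}{46213}\right) = \left(- \frac{2885469}{407}\right) \left(- \frac{1}{46213}\right) = \frac{2885469}{18808691}$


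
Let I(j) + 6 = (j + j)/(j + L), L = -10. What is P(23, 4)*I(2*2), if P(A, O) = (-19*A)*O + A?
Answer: 12650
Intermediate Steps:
P(A, O) = A - 19*A*O (P(A, O) = -19*A*O + A = A - 19*A*O)
I(j) = -6 + 2*j/(-10 + j) (I(j) = -6 + (j + j)/(j - 10) = -6 + (2*j)/(-10 + j) = -6 + 2*j/(-10 + j))
P(23, 4)*I(2*2) = (23*(1 - 19*4))*(4*(15 - 2*2)/(-10 + 2*2)) = (23*(1 - 76))*(4*(15 - 1*4)/(-10 + 4)) = (23*(-75))*(4*(15 - 4)/(-6)) = -6900*(-1)*11/6 = -1725*(-22/3) = 12650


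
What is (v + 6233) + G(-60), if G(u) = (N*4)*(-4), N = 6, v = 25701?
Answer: 31838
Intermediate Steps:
G(u) = -96 (G(u) = (6*4)*(-4) = 24*(-4) = -96)
(v + 6233) + G(-60) = (25701 + 6233) - 96 = 31934 - 96 = 31838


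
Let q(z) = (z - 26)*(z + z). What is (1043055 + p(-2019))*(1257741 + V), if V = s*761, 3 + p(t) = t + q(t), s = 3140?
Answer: 33915128667783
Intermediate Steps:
q(z) = 2*z*(-26 + z) (q(z) = (-26 + z)*(2*z) = 2*z*(-26 + z))
p(t) = -3 + t + 2*t*(-26 + t) (p(t) = -3 + (t + 2*t*(-26 + t)) = -3 + t + 2*t*(-26 + t))
V = 2389540 (V = 3140*761 = 2389540)
(1043055 + p(-2019))*(1257741 + V) = (1043055 + (-3 - 2019 + 2*(-2019)*(-26 - 2019)))*(1257741 + 2389540) = (1043055 + (-3 - 2019 + 2*(-2019)*(-2045)))*3647281 = (1043055 + (-3 - 2019 + 8257710))*3647281 = (1043055 + 8255688)*3647281 = 9298743*3647281 = 33915128667783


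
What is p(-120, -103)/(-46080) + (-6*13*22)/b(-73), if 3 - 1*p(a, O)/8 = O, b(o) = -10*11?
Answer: 8975/576 ≈ 15.582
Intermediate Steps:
b(o) = -110
p(a, O) = 24 - 8*O
p(-120, -103)/(-46080) + (-6*13*22)/b(-73) = (24 - 8*(-103))/(-46080) + (-6*13*22)/(-110) = (24 + 824)*(-1/46080) - 78*22*(-1/110) = 848*(-1/46080) - 1716*(-1/110) = -53/2880 + 78/5 = 8975/576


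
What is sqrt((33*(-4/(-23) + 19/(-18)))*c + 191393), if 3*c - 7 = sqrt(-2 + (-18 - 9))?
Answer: sqrt(3643595462 - 184690*I*sqrt(29))/138 ≈ 437.41 - 0.059699*I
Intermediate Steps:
c = 7/3 + I*sqrt(29)/3 (c = 7/3 + sqrt(-2 + (-18 - 9))/3 = 7/3 + sqrt(-2 - 27)/3 = 7/3 + sqrt(-29)/3 = 7/3 + (I*sqrt(29))/3 = 7/3 + I*sqrt(29)/3 ≈ 2.3333 + 1.7951*I)
sqrt((33*(-4/(-23) + 19/(-18)))*c + 191393) = sqrt((33*(-4/(-23) + 19/(-18)))*(7/3 + I*sqrt(29)/3) + 191393) = sqrt((33*(-4*(-1/23) + 19*(-1/18)))*(7/3 + I*sqrt(29)/3) + 191393) = sqrt((33*(4/23 - 19/18))*(7/3 + I*sqrt(29)/3) + 191393) = sqrt((33*(-365/414))*(7/3 + I*sqrt(29)/3) + 191393) = sqrt(-4015*(7/3 + I*sqrt(29)/3)/138 + 191393) = sqrt((-28105/414 - 4015*I*sqrt(29)/414) + 191393) = sqrt(79208597/414 - 4015*I*sqrt(29)/414)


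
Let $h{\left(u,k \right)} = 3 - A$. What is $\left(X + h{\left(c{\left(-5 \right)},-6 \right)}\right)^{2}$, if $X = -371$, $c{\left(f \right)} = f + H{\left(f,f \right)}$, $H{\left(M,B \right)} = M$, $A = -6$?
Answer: $131044$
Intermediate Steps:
$c{\left(f \right)} = 2 f$ ($c{\left(f \right)} = f + f = 2 f$)
$h{\left(u,k \right)} = 9$ ($h{\left(u,k \right)} = 3 - -6 = 3 + 6 = 9$)
$\left(X + h{\left(c{\left(-5 \right)},-6 \right)}\right)^{2} = \left(-371 + 9\right)^{2} = \left(-362\right)^{2} = 131044$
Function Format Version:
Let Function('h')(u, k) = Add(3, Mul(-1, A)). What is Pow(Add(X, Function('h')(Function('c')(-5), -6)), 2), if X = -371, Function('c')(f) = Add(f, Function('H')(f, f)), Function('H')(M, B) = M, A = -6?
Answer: 131044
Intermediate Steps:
Function('c')(f) = Mul(2, f) (Function('c')(f) = Add(f, f) = Mul(2, f))
Function('h')(u, k) = 9 (Function('h')(u, k) = Add(3, Mul(-1, -6)) = Add(3, 6) = 9)
Pow(Add(X, Function('h')(Function('c')(-5), -6)), 2) = Pow(Add(-371, 9), 2) = Pow(-362, 2) = 131044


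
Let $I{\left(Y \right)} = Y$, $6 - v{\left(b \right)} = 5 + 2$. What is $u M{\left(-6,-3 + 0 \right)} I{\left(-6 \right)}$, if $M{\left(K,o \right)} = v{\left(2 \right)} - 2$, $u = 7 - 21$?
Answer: $-252$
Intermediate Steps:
$v{\left(b \right)} = -1$ ($v{\left(b \right)} = 6 - \left(5 + 2\right) = 6 - 7 = -1$)
$u = -14$ ($u = 7 - 21 = -14$)
$M{\left(K,o \right)} = -3$ ($M{\left(K,o \right)} = -1 - 2 = -3$)
$u M{\left(-6,-3 + 0 \right)} I{\left(-6 \right)} = \left(-14\right) \left(-3\right) \left(-6\right) = 42 \left(-6\right) = -252$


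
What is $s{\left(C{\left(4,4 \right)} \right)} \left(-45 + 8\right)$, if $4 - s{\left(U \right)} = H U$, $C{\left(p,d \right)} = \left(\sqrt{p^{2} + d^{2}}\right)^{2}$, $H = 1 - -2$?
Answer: $3404$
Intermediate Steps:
$H = 3$ ($H = 1 + 2 = 3$)
$C{\left(p,d \right)} = d^{2} + p^{2}$ ($C{\left(p,d \right)} = \left(\sqrt{d^{2} + p^{2}}\right)^{2} = d^{2} + p^{2}$)
$s{\left(U \right)} = 4 - 3 U$
$s{\left(C{\left(4,4 \right)} \right)} \left(-45 + 8\right) = \left(4 - 3 \left(4^{2} + 4^{2}\right)\right) \left(-45 + 8\right) = \left(4 - 3 \left(16 + 16\right)\right) \left(-37\right) = \left(4 - 96\right) \left(-37\right) = \left(-92\right) \left(-37\right) = 3404$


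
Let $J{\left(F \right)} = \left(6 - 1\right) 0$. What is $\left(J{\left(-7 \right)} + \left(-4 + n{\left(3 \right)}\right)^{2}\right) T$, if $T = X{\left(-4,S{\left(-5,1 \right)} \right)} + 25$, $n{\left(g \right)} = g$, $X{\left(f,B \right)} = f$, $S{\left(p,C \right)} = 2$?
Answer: $21$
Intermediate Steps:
$J{\left(F \right)} = 0$ ($J{\left(F \right)} = 5 \cdot 0 = 0$)
$T = 21$ ($T = -4 + 25 = 21$)
$\left(J{\left(-7 \right)} + \left(-4 + n{\left(3 \right)}\right)^{2}\right) T = \left(0 + \left(-4 + 3\right)^{2}\right) 21 = \left(0 + \left(-1\right)^{2}\right) 21 = \left(0 + 1\right) 21 = 1 \cdot 21 = 21$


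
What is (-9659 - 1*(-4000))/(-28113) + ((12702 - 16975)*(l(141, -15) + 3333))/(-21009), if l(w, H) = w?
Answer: 139146521119/196875339 ≈ 706.77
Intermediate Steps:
(-9659 - 1*(-4000))/(-28113) + ((12702 - 16975)*(l(141, -15) + 3333))/(-21009) = (-9659 - 1*(-4000))/(-28113) + ((12702 - 16975)*(141 + 3333))/(-21009) = (-9659 + 4000)*(-1/28113) - 4273*3474*(-1/21009) = -5659*(-1/28113) - 14844402*(-1/21009) = 5659/28113 + 4948134/7003 = 139146521119/196875339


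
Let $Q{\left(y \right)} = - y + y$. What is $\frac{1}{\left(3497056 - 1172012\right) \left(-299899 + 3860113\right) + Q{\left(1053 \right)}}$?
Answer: $\frac{1}{8277654199416} \approx 1.2081 \cdot 10^{-13}$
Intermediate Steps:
$Q{\left(y \right)} = 0$
$\frac{1}{\left(3497056 - 1172012\right) \left(-299899 + 3860113\right) + Q{\left(1053 \right)}} = \frac{1}{\left(3497056 - 1172012\right) \left(-299899 + 3860113\right) + 0} = \frac{1}{\left(3497056 - 1172012\right) 3560214 + 0} = \frac{1}{2325044 \cdot 3560214 + 0} = \frac{1}{8277654199416 + 0} = \frac{1}{8277654199416}$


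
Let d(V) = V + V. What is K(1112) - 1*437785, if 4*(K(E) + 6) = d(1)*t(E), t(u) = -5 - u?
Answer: -876699/2 ≈ -4.3835e+5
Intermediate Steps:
d(V) = 2*V
K(E) = -17/2 - E/2 (K(E) = -6 + ((2*1)*(-5 - E))/4 = -6 + (2*(-5 - E))/4 = -6 + (-10 - 2*E)/4 = -6 + (-5/2 - E/2) = -17/2 - E/2)
K(1112) - 1*437785 = (-17/2 - ½*1112) - 1*437785 = (-17/2 - 556) - 437785 = -1129/2 - 437785 = -876699/2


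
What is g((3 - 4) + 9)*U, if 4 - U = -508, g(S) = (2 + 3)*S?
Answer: 20480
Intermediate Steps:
g(S) = 5*S
U = 512 (U = 4 - 1*(-508) = 4 + 508 = 512)
g((3 - 4) + 9)*U = (5*((3 - 4) + 9))*512 = (5*(-1 + 9))*512 = (5*8)*512 = 40*512 = 20480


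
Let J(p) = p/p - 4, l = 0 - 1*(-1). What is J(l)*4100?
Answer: -12300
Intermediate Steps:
l = 1 (l = 0 + 1 = 1)
J(p) = -3 (J(p) = 1 - 4 = -3)
J(l)*4100 = -3*4100 = -12300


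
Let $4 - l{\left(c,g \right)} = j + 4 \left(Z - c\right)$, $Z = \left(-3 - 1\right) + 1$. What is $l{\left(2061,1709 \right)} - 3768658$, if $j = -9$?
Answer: $-3760389$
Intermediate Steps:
$Z = -3$ ($Z = -4 + 1 = -3$)
$l{\left(c,g \right)} = 25 + 4 c$ ($l{\left(c,g \right)} = 4 - \left(-9 + 4 \left(-3 - c\right)\right) = 4 - \left(-9 - \left(12 + 4 c\right)\right) = 4 - \left(-21 - 4 c\right) = 4 + \left(21 + 4 c\right) = 25 + 4 c$)
$l{\left(2061,1709 \right)} - 3768658 = \left(25 + 4 \cdot 2061\right) - 3768658 = \left(25 + 8244\right) - 3768658 = 8269 - 3768658 = -3760389$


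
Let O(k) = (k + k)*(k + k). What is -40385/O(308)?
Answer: -40385/379456 ≈ -0.10643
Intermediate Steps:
O(k) = 4*k² (O(k) = (2*k)*(2*k) = 4*k²)
-40385/O(308) = -40385/(4*308²) = -40385/(4*94864) = -40385/379456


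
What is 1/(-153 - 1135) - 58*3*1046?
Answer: -234421153/1288 ≈ -1.8200e+5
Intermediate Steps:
1/(-153 - 1135) - 58*3*1046 = 1/(-1288) - 174*1046 = -1/1288 - 182004 = -234421153/1288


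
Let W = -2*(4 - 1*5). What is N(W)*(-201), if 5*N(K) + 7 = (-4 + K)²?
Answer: 603/5 ≈ 120.60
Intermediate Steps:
W = 2 (W = -2*(4 - 5) = -2*(-1) = 2)
N(K) = -7/5 + (-4 + K)²/5
N(W)*(-201) = (-7/5 + (-4 + 2)²/5)*(-201) = (-7/5 + (⅕)*(-2)²)*(-201) = (-7/5 + (⅕)*4)*(-201) = (-7/5 + ⅘)*(-201) = -⅗*(-201) = 603/5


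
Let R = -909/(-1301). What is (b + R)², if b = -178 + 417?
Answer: 97249175104/1692601 ≈ 57455.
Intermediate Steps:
R = 909/1301 (R = -909*(-1/1301) = 909/1301 ≈ 0.69869)
b = 239
(b + R)² = (239 + 909/1301)² = (311848/1301)² = 97249175104/1692601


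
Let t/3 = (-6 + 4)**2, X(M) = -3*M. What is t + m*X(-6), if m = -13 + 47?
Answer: 624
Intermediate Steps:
t = 12 (t = 3*(-6 + 4)**2 = 3*(-2)**2 = 3*4 = 12)
m = 34
t + m*X(-6) = 12 + 34*(-3*(-6)) = 12 + 34*18 = 12 + 612 = 624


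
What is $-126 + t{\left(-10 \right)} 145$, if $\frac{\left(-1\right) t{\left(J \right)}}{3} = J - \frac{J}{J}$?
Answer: $4659$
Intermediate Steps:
$t{\left(J \right)} = 3 - 3 J$ ($t{\left(J \right)} = - 3 \left(J - \frac{J}{J}\right) = - 3 \left(J - 1\right) = - 3 \left(-1 + J\right) = 3 - 3 J$)
$-126 + t{\left(-10 \right)} 145 = -126 + \left(3 - -30\right) 145 = -126 + \left(3 + 30\right) 145 = -126 + 33 \cdot 145 = -126 + 4785 = 4659$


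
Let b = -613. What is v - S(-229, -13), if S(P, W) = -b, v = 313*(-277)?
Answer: -87314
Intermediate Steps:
v = -86701
S(P, W) = 613 (S(P, W) = -1*(-613) = 613)
v - S(-229, -13) = -86701 - 1*613 = -86701 - 613 = -87314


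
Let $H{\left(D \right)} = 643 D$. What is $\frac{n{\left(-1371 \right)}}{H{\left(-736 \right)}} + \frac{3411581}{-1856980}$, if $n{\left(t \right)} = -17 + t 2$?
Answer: $- \frac{402350119317}{219703017760} \approx -1.8313$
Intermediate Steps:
$n{\left(t \right)} = -17 + 2 t$
$\frac{n{\left(-1371 \right)}}{H{\left(-736 \right)}} + \frac{3411581}{-1856980} = \frac{-17 + 2 \left(-1371\right)}{643 \left(-736\right)} + \frac{3411581}{-1856980} = \frac{-17 - 2742}{-473248} + 3411581 \left(- \frac{1}{1856980}\right) = \left(-2759\right) \left(- \frac{1}{473248}\right) - \frac{3411581}{1856980} = \frac{2759}{473248} - \frac{3411581}{1856980} = - \frac{402350119317}{219703017760}$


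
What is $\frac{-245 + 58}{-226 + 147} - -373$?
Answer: $\frac{29654}{79} \approx 375.37$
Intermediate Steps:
$\frac{-245 + 58}{-226 + 147} - -373 = - \frac{187}{-79} + 373 = \left(-187\right) \left(- \frac{1}{79}\right) + 373 = \frac{187}{79} + 373 = \frac{29654}{79}$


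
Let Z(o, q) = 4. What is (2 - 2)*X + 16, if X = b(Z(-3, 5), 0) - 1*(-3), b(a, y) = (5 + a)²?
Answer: 16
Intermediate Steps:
X = 84 (X = (5 + 4)² - 1*(-3) = 9² + 3 = 81 + 3 = 84)
(2 - 2)*X + 16 = (2 - 2)*84 + 16 = 0*84 + 16 = 0 + 16 = 16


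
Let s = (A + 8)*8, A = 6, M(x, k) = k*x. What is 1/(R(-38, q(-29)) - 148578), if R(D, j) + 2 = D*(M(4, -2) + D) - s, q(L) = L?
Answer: -1/146944 ≈ -6.8053e-6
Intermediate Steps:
s = 112 (s = (6 + 8)*8 = 14*8 = 112)
R(D, j) = -114 + D*(-8 + D) (R(D, j) = -2 + (D*(-2*4 + D) - 1*112) = -2 + (D*(-8 + D) - 112) = -2 + (-112 + D*(-8 + D)) = -114 + D*(-8 + D))
1/(R(-38, q(-29)) - 148578) = 1/((-114 + (-38)² - 8*(-38)) - 148578) = 1/((-114 + 1444 + 304) - 148578) = 1/(1634 - 148578) = 1/(-146944) = -1/146944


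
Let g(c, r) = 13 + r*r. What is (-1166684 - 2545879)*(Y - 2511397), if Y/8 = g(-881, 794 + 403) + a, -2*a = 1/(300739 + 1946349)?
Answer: -18668703716475676281/561772 ≈ -3.3232e+13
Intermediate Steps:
a = -1/4494176 (a = -1/(2*(300739 + 1946349)) = -½/2247088 = -½*1/2247088 = -1/4494176 ≈ -2.2251e-7)
g(c, r) = 13 + r²
Y = 6439354244671/561772 (Y = 8*((13 + (794 + 403)²) - 1/4494176) = 8*((13 + 1197²) - 1/4494176) = 8*((13 + 1432809) - 1/4494176) = 8*(1432822 - 1/4494176) = 8*(6439354244671/4494176) = 6439354244671/561772 ≈ 1.1463e+7)
(-1166684 - 2545879)*(Y - 2511397) = (-1166684 - 2545879)*(6439354244671/561772 - 2511397) = -3712563*5028521729187/561772 = -18668703716475676281/561772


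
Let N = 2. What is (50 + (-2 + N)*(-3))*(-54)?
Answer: -2700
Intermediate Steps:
(50 + (-2 + N)*(-3))*(-54) = (50 + (-2 + 2)*(-3))*(-54) = (50 + 0*(-3))*(-54) = (50 + 0)*(-54) = 50*(-54) = -2700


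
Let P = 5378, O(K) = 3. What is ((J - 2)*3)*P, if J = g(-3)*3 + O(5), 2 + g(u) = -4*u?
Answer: 500154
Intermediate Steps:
g(u) = -2 - 4*u
J = 33 (J = (-2 - 4*(-3))*3 + 3 = (-2 + 12)*3 + 3 = 10*3 + 3 = 30 + 3 = 33)
((J - 2)*3)*P = ((33 - 2)*3)*5378 = (31*3)*5378 = 93*5378 = 500154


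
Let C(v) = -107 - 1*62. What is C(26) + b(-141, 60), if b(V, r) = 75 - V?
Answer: 47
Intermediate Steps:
C(v) = -169 (C(v) = -107 - 62 = -169)
C(26) + b(-141, 60) = -169 + (75 - 1*(-141)) = -169 + (75 + 141) = -169 + 216 = 47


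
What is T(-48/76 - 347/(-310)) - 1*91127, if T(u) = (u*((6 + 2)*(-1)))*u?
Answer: -790363257433/8673025 ≈ -91129.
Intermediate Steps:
T(u) = -8*u**2 (T(u) = (u*(8*(-1)))*u = (u*(-8))*u = (-8*u)*u = -8*u**2)
T(-48/76 - 347/(-310)) - 1*91127 = -8*(-48/76 - 347/(-310))**2 - 1*91127 = -8*(-48*1/76 - 347*(-1/310))**2 - 91127 = -8*(-12/19 + 347/310)**2 - 91127 = -8*(2873/5890)**2 - 91127 = -8*8254129/34692100 - 91127 = -16508258/8673025 - 91127 = -790363257433/8673025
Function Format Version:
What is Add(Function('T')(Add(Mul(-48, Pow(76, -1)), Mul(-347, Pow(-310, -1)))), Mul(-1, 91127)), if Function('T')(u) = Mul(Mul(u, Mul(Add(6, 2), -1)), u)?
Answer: Rational(-790363257433, 8673025) ≈ -91129.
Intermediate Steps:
Function('T')(u) = Mul(-8, Pow(u, 2)) (Function('T')(u) = Mul(Mul(u, Mul(8, -1)), u) = Mul(Mul(u, -8), u) = Mul(Mul(-8, u), u) = Mul(-8, Pow(u, 2)))
Add(Function('T')(Add(Mul(-48, Pow(76, -1)), Mul(-347, Pow(-310, -1)))), Mul(-1, 91127)) = Add(Mul(-8, Pow(Add(Mul(-48, Pow(76, -1)), Mul(-347, Pow(-310, -1))), 2)), Mul(-1, 91127)) = Add(Mul(-8, Pow(Add(Mul(-48, Rational(1, 76)), Mul(-347, Rational(-1, 310))), 2)), -91127) = Add(Mul(-8, Pow(Add(Rational(-12, 19), Rational(347, 310)), 2)), -91127) = Add(Mul(-8, Pow(Rational(2873, 5890), 2)), -91127) = Add(Mul(-8, Rational(8254129, 34692100)), -91127) = Add(Rational(-16508258, 8673025), -91127) = Rational(-790363257433, 8673025)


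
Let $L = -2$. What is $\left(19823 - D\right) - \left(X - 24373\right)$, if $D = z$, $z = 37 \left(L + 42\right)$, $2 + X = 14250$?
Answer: $28468$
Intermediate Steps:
$X = 14248$ ($X = -2 + 14250 = 14248$)
$z = 1480$ ($z = 37 \left(-2 + 42\right) = 37 \cdot 40 = 1480$)
$D = 1480$
$\left(19823 - D\right) - \left(X - 24373\right) = \left(19823 - 1480\right) - \left(14248 - 24373\right) = 18343 - -10125 = 18343 + 10125 = 28468$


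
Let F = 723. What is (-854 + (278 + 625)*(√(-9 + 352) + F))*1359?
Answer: 886088385 + 8590239*√7 ≈ 9.0882e+8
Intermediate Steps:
(-854 + (278 + 625)*(√(-9 + 352) + F))*1359 = (-854 + (278 + 625)*(√(-9 + 352) + 723))*1359 = (-854 + 903*(√343 + 723))*1359 = (-854 + 903*(7*√7 + 723))*1359 = (-854 + 903*(723 + 7*√7))*1359 = (-854 + (652869 + 6321*√7))*1359 = (652015 + 6321*√7)*1359 = 886088385 + 8590239*√7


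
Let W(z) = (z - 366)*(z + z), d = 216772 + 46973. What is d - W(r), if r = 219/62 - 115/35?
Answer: 24855961469/94178 ≈ 2.6393e+5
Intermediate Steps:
d = 263745
r = 107/434 (r = 219*(1/62) - 115*1/35 = 219/62 - 23/7 = 107/434 ≈ 0.24654)
W(z) = 2*z*(-366 + z) (W(z) = (-366 + z)*(2*z) = 2*z*(-366 + z))
d - W(r) = 263745 - 2*107*(-366 + 107/434)/434 = 263745 - 2*107*(-158737)/(434*434) = 263745 - 1*(-16984859/94178) = 263745 + 16984859/94178 = 24855961469/94178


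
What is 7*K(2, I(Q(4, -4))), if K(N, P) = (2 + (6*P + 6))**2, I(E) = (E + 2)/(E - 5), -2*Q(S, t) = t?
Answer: 0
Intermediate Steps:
Q(S, t) = -t/2
I(E) = (2 + E)/(-5 + E)
K(N, P) = (8 + 6*P)**2 (K(N, P) = (2 + (6 + 6*P))**2 = (8 + 6*P)**2)
7*K(2, I(Q(4, -4))) = 7*(4*(4 + 3*((2 - 1/2*(-4))/(-5 - 1/2*(-4))))**2) = 7*(4*(4 + 3*((2 + 2)/(-5 + 2)))**2) = 7*(4*(4 + 3*(4/(-3)))**2) = 7*(4*(4 + 3*(-1/3*4))**2) = 7*(4*(4 + 3*(-4/3))**2) = 7*(4*(4 - 4)**2) = 7*(4*0**2) = 7*(4*0) = 7*0 = 0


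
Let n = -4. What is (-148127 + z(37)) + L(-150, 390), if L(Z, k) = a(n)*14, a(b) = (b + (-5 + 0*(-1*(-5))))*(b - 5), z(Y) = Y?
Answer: -146956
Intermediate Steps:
a(b) = (-5 + b)**2 (a(b) = (b + (-5 + 0*5))*(-5 + b) = (b + (-5 + 0))*(-5 + b) = (b - 5)*(-5 + b) = (-5 + b)*(-5 + b) = (-5 + b)**2)
L(Z, k) = 1134 (L(Z, k) = (-5 - 4)**2*14 = (-9)**2*14 = 81*14 = 1134)
(-148127 + z(37)) + L(-150, 390) = (-148127 + 37) + 1134 = -148090 + 1134 = -146956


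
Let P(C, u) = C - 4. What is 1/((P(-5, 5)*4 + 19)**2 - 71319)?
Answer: -1/71030 ≈ -1.4079e-5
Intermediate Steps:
P(C, u) = -4 + C
1/((P(-5, 5)*4 + 19)**2 - 71319) = 1/(((-4 - 5)*4 + 19)**2 - 71319) = 1/((-9*4 + 19)**2 - 71319) = 1/((-36 + 19)**2 - 71319) = 1/((-17)**2 - 71319) = 1/(289 - 71319) = 1/(-71030) = -1/71030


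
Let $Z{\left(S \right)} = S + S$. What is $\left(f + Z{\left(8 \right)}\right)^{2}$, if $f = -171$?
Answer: $24025$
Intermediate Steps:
$Z{\left(S \right)} = 2 S$
$\left(f + Z{\left(8 \right)}\right)^{2} = \left(-171 + 2 \cdot 8\right)^{2} = \left(-171 + 16\right)^{2} = \left(-155\right)^{2} = 24025$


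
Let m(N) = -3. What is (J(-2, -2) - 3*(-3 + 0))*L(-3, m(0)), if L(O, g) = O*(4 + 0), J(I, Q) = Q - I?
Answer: -108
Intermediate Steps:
L(O, g) = 4*O (L(O, g) = O*4 = 4*O)
(J(-2, -2) - 3*(-3 + 0))*L(-3, m(0)) = ((-2 - 1*(-2)) - 3*(-3 + 0))*(4*(-3)) = ((-2 + 2) - 3*(-3))*(-12) = (0 + 9)*(-12) = 9*(-12) = -108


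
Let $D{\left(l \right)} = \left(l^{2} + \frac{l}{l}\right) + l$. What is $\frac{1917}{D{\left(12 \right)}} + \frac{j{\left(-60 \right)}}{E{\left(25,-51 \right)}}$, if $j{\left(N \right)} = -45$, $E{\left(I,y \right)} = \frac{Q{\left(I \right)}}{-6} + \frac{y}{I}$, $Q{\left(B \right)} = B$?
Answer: $\frac{2844477}{146167} \approx 19.46$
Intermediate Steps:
$E{\left(I,y \right)} = - \frac{I}{6} + \frac{y}{I}$ ($E{\left(I,y \right)} = \frac{I}{-6} + \frac{y}{I} = I \left(- \frac{1}{6}\right) + \frac{y}{I} = - \frac{I}{6} + \frac{y}{I}$)
$D{\left(l \right)} = 1 + l + l^{2}$ ($D{\left(l \right)} = \left(l^{2} + 1\right) + l = \left(1 + l^{2}\right) + l = 1 + l + l^{2}$)
$\frac{1917}{D{\left(12 \right)}} + \frac{j{\left(-60 \right)}}{E{\left(25,-51 \right)}} = \frac{1917}{1 + 12 + 12^{2}} - \frac{45}{\left(- \frac{1}{6}\right) 25 - \frac{51}{25}} = \frac{1917}{1 + 12 + 144} - \frac{45}{- \frac{25}{6} - \frac{51}{25}} = \frac{1917}{157} - \frac{45}{- \frac{25}{6} - \frac{51}{25}} = 1917 \cdot \frac{1}{157} - \frac{45}{- \frac{931}{150}} = \frac{1917}{157} - - \frac{6750}{931} = \frac{1917}{157} + \frac{6750}{931} = \frac{2844477}{146167}$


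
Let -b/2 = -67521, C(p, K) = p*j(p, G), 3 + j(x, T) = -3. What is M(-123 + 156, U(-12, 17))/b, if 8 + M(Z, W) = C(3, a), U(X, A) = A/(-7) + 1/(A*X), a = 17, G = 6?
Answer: -13/67521 ≈ -0.00019253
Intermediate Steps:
j(x, T) = -6 (j(x, T) = -3 - 3 = -6)
C(p, K) = -6*p (C(p, K) = p*(-6) = -6*p)
b = 135042 (b = -2*(-67521) = 135042)
U(X, A) = -A/7 + 1/(A*X) (U(X, A) = A*(-1/7) + 1/(A*X) = -A/7 + 1/(A*X))
M(Z, W) = -26 (M(Z, W) = -8 - 6*3 = -8 - 18 = -26)
M(-123 + 156, U(-12, 17))/b = -26/135042 = -26*1/135042 = -13/67521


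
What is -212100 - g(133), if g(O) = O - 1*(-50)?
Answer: -212283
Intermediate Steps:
g(O) = 50 + O (g(O) = O + 50 = 50 + O)
-212100 - g(133) = -212100 - (50 + 133) = -212100 - 1*183 = -212100 - 183 = -212283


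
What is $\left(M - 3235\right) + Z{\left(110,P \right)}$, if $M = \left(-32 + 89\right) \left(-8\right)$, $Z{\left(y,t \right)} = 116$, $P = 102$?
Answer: $-3575$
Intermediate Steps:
$M = -456$ ($M = 57 \left(-8\right) = -456$)
$\left(M - 3235\right) + Z{\left(110,P \right)} = \left(-456 - 3235\right) + 116 = -3691 + 116 = -3575$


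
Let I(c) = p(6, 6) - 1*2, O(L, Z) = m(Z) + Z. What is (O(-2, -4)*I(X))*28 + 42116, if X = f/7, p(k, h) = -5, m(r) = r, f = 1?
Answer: 43684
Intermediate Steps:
X = ⅐ (X = 1/7 = 1*(⅐) = ⅐ ≈ 0.14286)
O(L, Z) = 2*Z (O(L, Z) = Z + Z = 2*Z)
I(c) = -7 (I(c) = -5 - 1*2 = -5 - 2 = -7)
(O(-2, -4)*I(X))*28 + 42116 = ((2*(-4))*(-7))*28 + 42116 = -8*(-7)*28 + 42116 = 56*28 + 42116 = 1568 + 42116 = 43684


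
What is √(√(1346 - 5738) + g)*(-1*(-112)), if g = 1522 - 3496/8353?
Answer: 112*√(106164708810 + 418635654*I*√122)/8353 ≈ 4369.9 + 95.119*I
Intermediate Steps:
g = 12709770/8353 (g = 1522 - 3496*1/8353 = 1522 - 3496/8353 = 12709770/8353 ≈ 1521.6)
√(√(1346 - 5738) + g)*(-1*(-112)) = √(√(1346 - 5738) + 12709770/8353)*(-1*(-112)) = √(√(-4392) + 12709770/8353)*112 = √(6*I*√122 + 12709770/8353)*112 = √(12709770/8353 + 6*I*√122)*112 = 112*√(12709770/8353 + 6*I*√122)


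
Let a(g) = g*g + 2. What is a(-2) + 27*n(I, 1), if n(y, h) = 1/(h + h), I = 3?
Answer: 39/2 ≈ 19.500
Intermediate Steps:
a(g) = 2 + g² (a(g) = g² + 2 = 2 + g²)
n(y, h) = 1/(2*h)
a(-2) + 27*n(I, 1) = (2 + (-2)²) + 27*((½)/1) = (2 + 4) + 27*((½)*1) = 6 + 27*(½) = 6 + 27/2 = 39/2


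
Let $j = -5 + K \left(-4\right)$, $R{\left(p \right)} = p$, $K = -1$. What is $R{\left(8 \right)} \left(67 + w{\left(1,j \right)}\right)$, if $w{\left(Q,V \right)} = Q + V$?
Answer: $536$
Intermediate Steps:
$j = -1$ ($j = -5 - -4 = -5 + 4 = -1$)
$R{\left(8 \right)} \left(67 + w{\left(1,j \right)}\right) = 8 \left(67 + \left(1 - 1\right)\right) = 8 \left(67 + 0\right) = 8 \cdot 67 = 536$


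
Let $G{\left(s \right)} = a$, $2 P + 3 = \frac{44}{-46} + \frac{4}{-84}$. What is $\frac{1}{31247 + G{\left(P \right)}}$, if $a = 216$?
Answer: $\frac{1}{31463} \approx 3.1783 \cdot 10^{-5}$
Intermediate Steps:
$P = - \frac{967}{483}$ ($P = - \frac{3}{2} + \frac{\frac{44}{-46} + \frac{4}{-84}}{2} = - \frac{3}{2} + \frac{44 \left(- \frac{1}{46}\right) + 4 \left(- \frac{1}{84}\right)}{2} = - \frac{3}{2} + \frac{- \frac{22}{23} - \frac{1}{21}}{2} = - \frac{3}{2} + \frac{1}{2} \left(- \frac{485}{483}\right) = - \frac{3}{2} - \frac{485}{966} = - \frac{967}{483} \approx -2.0021$)
$G{\left(s \right)} = 216$
$\frac{1}{31247 + G{\left(P \right)}} = \frac{1}{31247 + 216} = \frac{1}{31463}$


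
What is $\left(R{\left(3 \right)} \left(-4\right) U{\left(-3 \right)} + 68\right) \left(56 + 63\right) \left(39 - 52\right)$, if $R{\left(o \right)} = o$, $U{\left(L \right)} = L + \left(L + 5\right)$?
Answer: $-123760$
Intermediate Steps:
$U{\left(L \right)} = 5 + 2 L$ ($U{\left(L \right)} = L + \left(5 + L\right) = 5 + 2 L$)
$\left(R{\left(3 \right)} \left(-4\right) U{\left(-3 \right)} + 68\right) \left(56 + 63\right) \left(39 - 52\right) = \left(3 \left(-4\right) \left(5 + 2 \left(-3\right)\right) + 68\right) \left(56 + 63\right) \left(39 - 52\right) = \left(- 12 \left(5 - 6\right) + 68\right) 119 \left(-13\right) = \left(\left(-12\right) \left(-1\right) + 68\right) \left(-1547\right) = \left(12 + 68\right) \left(-1547\right) = 80 \left(-1547\right) = -123760$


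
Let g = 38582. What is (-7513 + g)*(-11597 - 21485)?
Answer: -1027824658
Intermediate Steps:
(-7513 + g)*(-11597 - 21485) = (-7513 + 38582)*(-11597 - 21485) = 31069*(-33082) = -1027824658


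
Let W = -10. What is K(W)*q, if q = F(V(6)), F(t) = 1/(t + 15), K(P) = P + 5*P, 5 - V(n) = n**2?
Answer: 15/4 ≈ 3.7500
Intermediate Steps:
V(n) = 5 - n**2
K(P) = 6*P
F(t) = 1/(15 + t)
q = -1/16 (q = 1/(15 + (5 - 1*6**2)) = 1/(15 + (5 - 1*36)) = 1/(15 + (5 - 36)) = 1/(15 - 31) = 1/(-16) = -1/16 ≈ -0.062500)
K(W)*q = (6*(-10))*(-1/16) = -60*(-1/16) = 15/4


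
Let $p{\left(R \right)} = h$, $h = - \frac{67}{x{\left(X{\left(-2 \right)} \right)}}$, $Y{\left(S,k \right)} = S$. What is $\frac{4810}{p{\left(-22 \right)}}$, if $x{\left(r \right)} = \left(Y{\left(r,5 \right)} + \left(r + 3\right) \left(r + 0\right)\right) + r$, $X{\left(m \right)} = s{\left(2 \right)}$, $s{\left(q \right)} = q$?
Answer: $- \frac{67340}{67} \approx -1005.1$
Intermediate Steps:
$X{\left(m \right)} = 2$
$x{\left(r \right)} = 2 r + r \left(3 + r\right)$ ($x{\left(r \right)} = \left(r + \left(r + 3\right) \left(r + 0\right)\right) + r = \left(r + \left(3 + r\right) r\right) + r = \left(r + r \left(3 + r\right)\right) + r = 2 r + r \left(3 + r\right)$)
$h = - \frac{67}{14}$ ($h = - \frac{67}{2 \left(5 + 2\right)} = - \frac{67}{2 \cdot 7} = - \frac{67}{14} \approx -4.7857$)
$p{\left(R \right)} = - \frac{67}{14}$
$\frac{4810}{p{\left(-22 \right)}} = \frac{4810}{- \frac{67}{14}} = 4810 \left(- \frac{14}{67}\right) = - \frac{67340}{67}$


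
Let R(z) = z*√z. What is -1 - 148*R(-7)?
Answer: -1 + 1036*I*√7 ≈ -1.0 + 2741.0*I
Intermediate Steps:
R(z) = z^(3/2)
-1 - 148*R(-7) = -1 - (-1036)*I*√7 = -1 + 1036*I*√7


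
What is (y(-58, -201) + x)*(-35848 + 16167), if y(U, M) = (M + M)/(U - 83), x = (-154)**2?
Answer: -21940103266/47 ≈ -4.6681e+8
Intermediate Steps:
x = 23716
y(U, M) = 2*M/(-83 + U) (y(U, M) = (2*M)/(-83 + U) = 2*M/(-83 + U))
(y(-58, -201) + x)*(-35848 + 16167) = (2*(-201)/(-83 - 58) + 23716)*(-35848 + 16167) = (2*(-201)/(-141) + 23716)*(-19681) = (2*(-201)*(-1/141) + 23716)*(-19681) = (134/47 + 23716)*(-19681) = (1114786/47)*(-19681) = -21940103266/47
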